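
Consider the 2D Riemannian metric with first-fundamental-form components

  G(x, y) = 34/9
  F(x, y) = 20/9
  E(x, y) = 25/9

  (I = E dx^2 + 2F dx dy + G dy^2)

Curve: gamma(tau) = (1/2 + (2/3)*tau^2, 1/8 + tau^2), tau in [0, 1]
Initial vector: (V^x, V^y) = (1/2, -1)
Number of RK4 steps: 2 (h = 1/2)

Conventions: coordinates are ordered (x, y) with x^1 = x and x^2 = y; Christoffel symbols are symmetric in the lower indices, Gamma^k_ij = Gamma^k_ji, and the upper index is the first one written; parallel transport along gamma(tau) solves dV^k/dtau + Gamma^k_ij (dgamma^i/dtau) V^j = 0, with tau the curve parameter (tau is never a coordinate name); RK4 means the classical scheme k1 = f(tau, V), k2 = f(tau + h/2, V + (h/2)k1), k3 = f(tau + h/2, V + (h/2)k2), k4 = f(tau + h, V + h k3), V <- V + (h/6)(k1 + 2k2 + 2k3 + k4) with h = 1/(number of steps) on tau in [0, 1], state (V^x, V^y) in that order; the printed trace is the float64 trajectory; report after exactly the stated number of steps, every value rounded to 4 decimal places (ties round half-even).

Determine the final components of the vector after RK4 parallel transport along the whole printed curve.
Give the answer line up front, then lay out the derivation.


Answer: V^x = 0.5000, V^y = -1.0000

gamma'(tau) = ((4/3)*tau, 2*tau); f(tau, V)^k = -Gamma^k_ij(gamma(tau)) gamma'^i(tau) V^j; h = 1/2; intermediate values shown to 6 dp
curve data and Christoffel symbols at the stage parameters:
  tau = 0.000000: gamma = (0.500000, 0.125000), gamma' = (0.000000, 0.000000); Gamma_xxx = 0.000000, Gamma_xxy = 0.000000, Gamma_xyy = 0.000000, Gamma_yxx = 0.000000, Gamma_yxy = 0.000000, Gamma_yyy = 0.000000
  tau = 0.250000: gamma = (0.541667, 0.187500), gamma' = (0.333333, 0.500000); Gamma_xxx = 0.000000, Gamma_xxy = 0.000000, Gamma_xyy = 0.000000, Gamma_yxx = 0.000000, Gamma_yxy = 0.000000, Gamma_yyy = 0.000000
  tau = 0.500000: gamma = (0.666667, 0.375000), gamma' = (0.666667, 1.000000); Gamma_xxx = 0.000000, Gamma_xxy = 0.000000, Gamma_xyy = 0.000000, Gamma_yxx = 0.000000, Gamma_yxy = 0.000000, Gamma_yyy = 0.000000
  tau = 0.750000: gamma = (0.875000, 0.687500), gamma' = (1.000000, 1.500000); Gamma_xxx = 0.000000, Gamma_xxy = 0.000000, Gamma_xyy = 0.000000, Gamma_yxx = 0.000000, Gamma_yxy = 0.000000, Gamma_yyy = 0.000000
  tau = 1.000000: gamma = (1.166667, 1.125000), gamma' = (1.333333, 2.000000); Gamma_xxx = 0.000000, Gamma_xxy = 0.000000, Gamma_xyy = 0.000000, Gamma_yxx = 0.000000, Gamma_yxy = 0.000000, Gamma_yyy = 0.000000
step 0: V^x = 0.5000, V^y = -1.0000
step 1: k1 = (0.000000, 0.000000), k2 = (0.000000, 0.000000), k3 = (0.000000, 0.000000), k4 = (0.000000, 0.000000); V <- V + (h/6)(k1 + 2k2 + 2k3 + k4): V^x = 0.5000, V^y = -1.0000
step 2: k1 = (0.000000, 0.000000), k2 = (0.000000, 0.000000), k3 = (0.000000, 0.000000), k4 = (0.000000, 0.000000); V <- V + (h/6)(k1 + 2k2 + 2k3 + k4): V^x = 0.5000, V^y = -1.0000


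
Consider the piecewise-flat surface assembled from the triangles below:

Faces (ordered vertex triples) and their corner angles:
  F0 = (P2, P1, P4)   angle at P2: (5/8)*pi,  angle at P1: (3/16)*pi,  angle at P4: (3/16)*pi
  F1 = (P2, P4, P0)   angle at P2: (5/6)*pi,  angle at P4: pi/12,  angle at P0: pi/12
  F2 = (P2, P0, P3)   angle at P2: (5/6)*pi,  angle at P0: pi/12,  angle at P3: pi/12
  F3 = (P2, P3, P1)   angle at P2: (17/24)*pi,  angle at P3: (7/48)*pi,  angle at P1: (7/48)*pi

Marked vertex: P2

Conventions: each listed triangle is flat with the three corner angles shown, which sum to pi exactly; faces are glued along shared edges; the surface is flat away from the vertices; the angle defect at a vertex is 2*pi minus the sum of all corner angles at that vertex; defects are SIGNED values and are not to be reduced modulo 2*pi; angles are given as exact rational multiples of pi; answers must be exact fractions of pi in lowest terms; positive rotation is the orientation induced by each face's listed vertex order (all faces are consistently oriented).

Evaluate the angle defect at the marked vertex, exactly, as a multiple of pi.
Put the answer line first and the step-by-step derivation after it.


Answer: defect(P2) = -pi

Sum of corner angles at P2: 3*pi
defect = 2*pi - 3*pi


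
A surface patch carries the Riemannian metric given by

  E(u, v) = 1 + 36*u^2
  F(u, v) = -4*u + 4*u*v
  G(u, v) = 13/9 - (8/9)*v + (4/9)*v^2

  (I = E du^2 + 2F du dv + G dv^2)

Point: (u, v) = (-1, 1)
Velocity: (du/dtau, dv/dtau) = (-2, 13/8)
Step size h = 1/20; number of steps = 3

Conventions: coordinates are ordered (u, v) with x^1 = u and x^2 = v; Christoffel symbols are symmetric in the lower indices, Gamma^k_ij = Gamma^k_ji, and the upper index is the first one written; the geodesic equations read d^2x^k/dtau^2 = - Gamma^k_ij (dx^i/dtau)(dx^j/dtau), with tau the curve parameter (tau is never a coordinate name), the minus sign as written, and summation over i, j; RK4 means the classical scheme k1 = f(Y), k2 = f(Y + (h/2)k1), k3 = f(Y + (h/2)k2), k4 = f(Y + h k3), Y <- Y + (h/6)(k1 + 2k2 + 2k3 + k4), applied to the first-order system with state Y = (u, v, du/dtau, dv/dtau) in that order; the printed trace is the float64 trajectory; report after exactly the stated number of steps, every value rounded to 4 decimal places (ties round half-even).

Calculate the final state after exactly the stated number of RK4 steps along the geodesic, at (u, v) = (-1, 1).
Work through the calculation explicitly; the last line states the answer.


f(Y) = (du/dtau, dv/dtau, -Gamma^u_ij Y'^i Y'^j, -Gamma^v_ij Y'^i Y'^j) with the Gammas evaluated at the stage position; h = 0.050000; intermediate values shown to 6 dp
step 0: u = -1.0000, v = 1.0000, du/dtau = -2.0000, dv/dtau = 1.6250
step 1:
  k1: at (u, v) = (-1.000000, 1.000000), (du/dtau, dv/dtau) = (-2.000000, 1.625000); Gamma_uuu = -0.972973, Gamma_uuv = 0.000000, Gamma_uvv = -0.108108, Gamma_vuu = 0.000000, Gamma_vuv = 0.000000, Gamma_vvv = 0.000000; k1 = (-2.000000, 1.625000, 4.177365, 0.000000)
  k2: at (u, v) = (-1.050000, 1.040625), (du/dtau, dv/dtau) = (-1.895566, 1.625000); Gamma_uuu = -0.928958, Gamma_uuv = 0.000000, Gamma_uvv = -0.103218, Gamma_vuu = 0.003994, Gamma_vuv = 0.000000, Gamma_vvv = 0.000444; k2 = (-1.895566, 1.625000, 3.610465, -0.015521)
  k3: at (u, v) = (-1.047389, 1.040625), (du/dtau, dv/dtau) = (-1.909738, 1.624612); Gamma_uuu = -0.931160, Gamma_uuv = 0.000000, Gamma_uvv = -0.103462, Gamma_vuu = 0.004013, Gamma_vuv = 0.000000, Gamma_vvv = 0.000446; k3 = (-1.909738, 1.624612, 3.669108, -0.015813)
  k4: at (u, v) = (-1.095487, 1.081231), (du/dtau, dv/dtau) = (-1.816545, 1.624209); Gamma_uuu = -0.892126, Gamma_uuv = 0.000000, Gamma_uvv = -0.099125, Gamma_vuu = 0.007350, Gamma_vuv = 0.000000, Gamma_vvv = 0.000817; k4 = (-1.816545, 1.624209, 3.205366, -0.026409)
  Y <- Y + (h/6)(k1 + 2k2 + 2k3 + k4): u = -1.0952, v = 1.0812, du/dtau = -1.8172, dv/dtau = 1.6243
step 2:
  k1: at (u, v) = (-1.095226, 1.081237), (du/dtau, dv/dtau) = (-1.817151, 1.624258); Gamma_uuu = -0.892329, Gamma_uuv = 0.000000, Gamma_uvv = -0.099148, Gamma_vuu = 0.007354, Gamma_vuv = 0.000000, Gamma_vvv = 0.000817; k1 = (-1.817151, 1.624258, 3.208076, -0.026439)
  k2: at (u, v) = (-1.140655, 1.121843), (du/dtau, dv/dtau) = (-1.736949, 1.623597); Gamma_uuu = -0.858245, Gamma_uuv = 0.000000, Gamma_uvv = -0.095361, Gamma_vuu = 0.010186, Gamma_vuv = 0.000000, Gamma_vvv = 0.001132; k2 = (-1.736949, 1.623597, 2.840696, -0.033716)
  k3: at (u, v) = (-1.138650, 1.121827), (du/dtau, dv/dtau) = (-1.746134, 1.623415); Gamma_uuu = -0.859693, Gamma_uuv = 0.000000, Gamma_uvv = -0.095521, Gamma_vuu = 0.010220, Gamma_vuv = 0.000000, Gamma_vvv = 0.001136; k3 = (-1.746134, 1.623415, 2.872933, -0.034154)
  k4: at (u, v) = (-1.182533, 1.162408), (du/dtau, dv/dtau) = (-1.673504, 1.622550); Gamma_uuu = -0.828982, Gamma_uuv = 0.000000, Gamma_uvv = -0.092109, Gamma_vuu = 0.012650, Gamma_vuv = 0.000000, Gamma_vvv = 0.001406; k4 = (-1.673504, 1.622550, 2.564155, -0.039129)
  Y <- Y + (h/6)(k1 + 2k2 + 2k3 + k4): u = -1.1824, v = 1.1624, du/dtau = -1.6738, dv/dtau = 1.6226
step 3:
  k1: at (u, v) = (-1.182366, 1.162411), (du/dtau, dv/dtau) = (-1.673822, 1.622580); Gamma_uuu = -0.829094, Gamma_uuv = 0.000000, Gamma_uvv = -0.092122, Gamma_vuu = 0.012654, Gamma_vuv = 0.000000, Gamma_vvv = 0.001406; k1 = (-1.673822, 1.622580, 2.565392, -0.039154)
  k2: at (u, v) = (-1.224212, 1.202975), (du/dtau, dv/dtau) = (-1.609687, 1.621601); Gamma_uuu = -0.801720, Gamma_uuv = 0.000000, Gamma_uvv = -0.089080, Gamma_vuu = 0.014770, Gamma_vuv = 0.000000, Gamma_vvv = 0.001641; k2 = (-1.609687, 1.621601, 2.311576, -0.042585)
  k3: at (u, v) = (-1.222609, 1.202951), (du/dtau, dv/dtau) = (-1.616033, 1.621516); Gamma_uuu = -0.802733, Gamma_uuv = 0.000000, Gamma_uvv = -0.089193, Gamma_vuu = 0.014806, Gamma_vuv = 0.000000, Gamma_vvv = 0.001645; k3 = (-1.616033, 1.621516, 2.330901, -0.042992)
  k4: at (u, v) = (-1.263168, 1.243486), (du/dtau, dv/dtau) = (-1.557277, 1.620431); Gamma_uuu = -0.777763, Gamma_uuv = 0.000000, Gamma_uvv = -0.086418, Gamma_vuu = 0.016658, Gamma_vuv = 0.000000, Gamma_vvv = 0.001851; k4 = (-1.557277, 1.620431, 2.113079, -0.045257)
  Y <- Y + (h/6)(k1 + 2k2 + 2k3 + k4): u = -1.2631, v = 1.2435, du/dtau = -1.5575, dv/dtau = 1.6205

Answer: u = -1.2631, v = 1.2435, du/dtau = -1.5575, dv/dtau = 1.6205


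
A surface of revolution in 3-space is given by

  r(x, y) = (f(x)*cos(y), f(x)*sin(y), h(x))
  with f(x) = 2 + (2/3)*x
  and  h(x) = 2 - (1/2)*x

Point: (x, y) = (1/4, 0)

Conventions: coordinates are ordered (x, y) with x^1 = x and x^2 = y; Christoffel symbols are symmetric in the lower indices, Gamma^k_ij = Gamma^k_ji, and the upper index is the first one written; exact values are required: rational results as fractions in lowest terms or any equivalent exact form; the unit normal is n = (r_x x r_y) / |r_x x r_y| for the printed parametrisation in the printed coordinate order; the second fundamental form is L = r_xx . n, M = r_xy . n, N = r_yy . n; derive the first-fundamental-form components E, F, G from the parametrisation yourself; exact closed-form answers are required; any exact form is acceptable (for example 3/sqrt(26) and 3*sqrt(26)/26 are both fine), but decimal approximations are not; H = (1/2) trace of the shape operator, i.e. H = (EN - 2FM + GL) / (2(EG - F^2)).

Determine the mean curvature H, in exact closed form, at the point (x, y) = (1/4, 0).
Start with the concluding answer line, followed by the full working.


Answer: H = -9/65

f = 13/6, f' = 2/3, f'' = 0, h' = -1/2, h'' = 0
E = 25/36, F = 0, G = 169/36; answer radicand W^2 = 25/36
unnormalised second-form numerators: l = 0, m = 0, n = -13/12; L = l/sqrt(25/36), and similarly M = m/sqrt(W^2), N = n/sqrt(W^2)
H = (E*n - 2*F*m + G*l) / (2*(EG - F^2)*sqrt(W^2)); E*n - 2*F*m + G*l = -325/432, EG - F^2 = 4225/1296, so H = (-3/26)/sqrt(25/36)


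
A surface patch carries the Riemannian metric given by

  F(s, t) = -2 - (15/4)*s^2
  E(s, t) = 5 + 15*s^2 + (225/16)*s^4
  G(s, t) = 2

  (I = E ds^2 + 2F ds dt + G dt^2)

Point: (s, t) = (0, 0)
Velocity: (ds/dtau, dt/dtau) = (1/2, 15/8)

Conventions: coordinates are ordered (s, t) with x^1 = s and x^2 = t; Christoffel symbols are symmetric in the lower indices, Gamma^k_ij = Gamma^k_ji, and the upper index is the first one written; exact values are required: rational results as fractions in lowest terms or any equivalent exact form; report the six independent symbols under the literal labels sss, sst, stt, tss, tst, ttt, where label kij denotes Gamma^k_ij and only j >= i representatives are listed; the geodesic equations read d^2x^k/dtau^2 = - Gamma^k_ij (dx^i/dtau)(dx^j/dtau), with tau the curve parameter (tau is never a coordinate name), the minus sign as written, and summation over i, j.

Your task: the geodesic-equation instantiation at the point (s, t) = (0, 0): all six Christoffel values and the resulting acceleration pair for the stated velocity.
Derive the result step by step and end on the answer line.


E = 5, F = -2, G = 2 at the point
E_s = 0, E_t = 0, F_s = 0, F_t = 0, G_s = 0, G_t = 0
EG - F^2 = 6;  g^inv = (1/6) * [[2, 2], [2, 5]]
first-kind symbols [ij,l] = (1/2)(d_i g_jl + d_j g_il - d_l g_ij): [ss,s] = E_s/2 = 0, [ss,t] = F_s - E_t/2 = 0, [st,s] = E_t/2 = 0, [st,t] = G_s/2 = 0, [tt,s] = F_t - G_s/2 = 0, [tt,t] = G_t/2 = 0
Gamma^s_ij = (G*[ij,s] - F*[ij,t])/(EG - F^2), Gamma^t_ij = (E*[ij,t] - F*[ij,s])/(EG - F^2)
Gamma_sss = 0, Gamma_sst = 0, Gamma_stt = 0, Gamma_tss = 0, Gamma_tst = 0, Gamma_ttt = 0
d^2s/dtau^2 = -(Gamma_sss*(1/2)^2 + 2*Gamma_sst*(1/2)*(15/8) + Gamma_stt*(15/8)^2) = 0
d^2t/dtau^2 = -(Gamma_tss*(1/2)^2 + 2*Gamma_tst*(1/2)*(15/8) + Gamma_ttt*(15/8)^2) = 0

Answer: Gamma_sss = 0, Gamma_sst = 0, Gamma_stt = 0, Gamma_tss = 0, Gamma_tst = 0, Gamma_ttt = 0; accelerations (d^2s/dtau^2, d^2t/dtau^2) = (0, 0)


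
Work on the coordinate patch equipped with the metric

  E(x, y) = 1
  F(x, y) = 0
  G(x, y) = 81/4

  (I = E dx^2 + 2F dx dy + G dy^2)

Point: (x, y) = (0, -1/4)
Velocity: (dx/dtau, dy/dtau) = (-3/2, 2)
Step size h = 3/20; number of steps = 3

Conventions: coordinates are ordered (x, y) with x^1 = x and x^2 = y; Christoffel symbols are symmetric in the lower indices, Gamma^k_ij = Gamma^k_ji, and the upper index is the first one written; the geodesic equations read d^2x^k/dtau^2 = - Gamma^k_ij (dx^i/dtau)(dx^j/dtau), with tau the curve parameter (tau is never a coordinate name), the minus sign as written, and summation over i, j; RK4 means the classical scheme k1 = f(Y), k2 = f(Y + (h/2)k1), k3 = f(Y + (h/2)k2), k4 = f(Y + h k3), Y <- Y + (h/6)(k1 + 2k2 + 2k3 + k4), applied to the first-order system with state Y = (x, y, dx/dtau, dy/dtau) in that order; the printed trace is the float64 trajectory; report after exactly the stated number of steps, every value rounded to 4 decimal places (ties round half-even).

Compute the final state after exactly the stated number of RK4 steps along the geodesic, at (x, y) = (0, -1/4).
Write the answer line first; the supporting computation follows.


Answer: x = -0.6750, y = 0.6500, dx/dtau = -1.5000, dy/dtau = 2.0000

f(Y) = (dx/dtau, dy/dtau, -Gamma^x_ij Y'^i Y'^j, -Gamma^y_ij Y'^i Y'^j) with the Gammas evaluated at the stage position; h = 0.150000; intermediate values shown to 6 dp
step 0: x = 0.0000, y = -0.2500, dx/dtau = -1.5000, dy/dtau = 2.0000
step 1:
  k1: at (x, y) = (0.000000, -0.250000), (dx/dtau, dy/dtau) = (-1.500000, 2.000000); Gamma_xxx = 0.000000, Gamma_xxy = 0.000000, Gamma_xyy = 0.000000, Gamma_yxx = 0.000000, Gamma_yxy = 0.000000, Gamma_yyy = 0.000000; k1 = (-1.500000, 2.000000, 0.000000, 0.000000)
  k2: at (x, y) = (-0.112500, -0.100000), (dx/dtau, dy/dtau) = (-1.500000, 2.000000); Gamma_xxx = 0.000000, Gamma_xxy = 0.000000, Gamma_xyy = 0.000000, Gamma_yxx = 0.000000, Gamma_yxy = 0.000000, Gamma_yyy = 0.000000; k2 = (-1.500000, 2.000000, 0.000000, 0.000000)
  k3: at (x, y) = (-0.112500, -0.100000), (dx/dtau, dy/dtau) = (-1.500000, 2.000000); Gamma_xxx = 0.000000, Gamma_xxy = 0.000000, Gamma_xyy = 0.000000, Gamma_yxx = 0.000000, Gamma_yxy = 0.000000, Gamma_yyy = 0.000000; k3 = (-1.500000, 2.000000, 0.000000, 0.000000)
  k4: at (x, y) = (-0.225000, 0.050000), (dx/dtau, dy/dtau) = (-1.500000, 2.000000); Gamma_xxx = 0.000000, Gamma_xxy = 0.000000, Gamma_xyy = 0.000000, Gamma_yxx = 0.000000, Gamma_yxy = 0.000000, Gamma_yyy = 0.000000; k4 = (-1.500000, 2.000000, 0.000000, 0.000000)
  Y <- Y + (h/6)(k1 + 2k2 + 2k3 + k4): x = -0.2250, y = 0.0500, dx/dtau = -1.5000, dy/dtau = 2.0000
step 2:
  k1: at (x, y) = (-0.225000, 0.050000), (dx/dtau, dy/dtau) = (-1.500000, 2.000000); Gamma_xxx = 0.000000, Gamma_xxy = 0.000000, Gamma_xyy = 0.000000, Gamma_yxx = 0.000000, Gamma_yxy = 0.000000, Gamma_yyy = 0.000000; k1 = (-1.500000, 2.000000, 0.000000, 0.000000)
  k2: at (x, y) = (-0.337500, 0.200000), (dx/dtau, dy/dtau) = (-1.500000, 2.000000); Gamma_xxx = 0.000000, Gamma_xxy = 0.000000, Gamma_xyy = 0.000000, Gamma_yxx = 0.000000, Gamma_yxy = 0.000000, Gamma_yyy = 0.000000; k2 = (-1.500000, 2.000000, 0.000000, 0.000000)
  k3: at (x, y) = (-0.337500, 0.200000), (dx/dtau, dy/dtau) = (-1.500000, 2.000000); Gamma_xxx = 0.000000, Gamma_xxy = 0.000000, Gamma_xyy = 0.000000, Gamma_yxx = 0.000000, Gamma_yxy = 0.000000, Gamma_yyy = 0.000000; k3 = (-1.500000, 2.000000, 0.000000, 0.000000)
  k4: at (x, y) = (-0.450000, 0.350000), (dx/dtau, dy/dtau) = (-1.500000, 2.000000); Gamma_xxx = 0.000000, Gamma_xxy = 0.000000, Gamma_xyy = 0.000000, Gamma_yxx = 0.000000, Gamma_yxy = 0.000000, Gamma_yyy = 0.000000; k4 = (-1.500000, 2.000000, 0.000000, 0.000000)
  Y <- Y + (h/6)(k1 + 2k2 + 2k3 + k4): x = -0.4500, y = 0.3500, dx/dtau = -1.5000, dy/dtau = 2.0000
step 3:
  k1: at (x, y) = (-0.450000, 0.350000), (dx/dtau, dy/dtau) = (-1.500000, 2.000000); Gamma_xxx = 0.000000, Gamma_xxy = 0.000000, Gamma_xyy = 0.000000, Gamma_yxx = 0.000000, Gamma_yxy = 0.000000, Gamma_yyy = 0.000000; k1 = (-1.500000, 2.000000, 0.000000, 0.000000)
  k2: at (x, y) = (-0.562500, 0.500000), (dx/dtau, dy/dtau) = (-1.500000, 2.000000); Gamma_xxx = 0.000000, Gamma_xxy = 0.000000, Gamma_xyy = 0.000000, Gamma_yxx = 0.000000, Gamma_yxy = 0.000000, Gamma_yyy = 0.000000; k2 = (-1.500000, 2.000000, 0.000000, 0.000000)
  k3: at (x, y) = (-0.562500, 0.500000), (dx/dtau, dy/dtau) = (-1.500000, 2.000000); Gamma_xxx = 0.000000, Gamma_xxy = 0.000000, Gamma_xyy = 0.000000, Gamma_yxx = 0.000000, Gamma_yxy = 0.000000, Gamma_yyy = 0.000000; k3 = (-1.500000, 2.000000, 0.000000, 0.000000)
  k4: at (x, y) = (-0.675000, 0.650000), (dx/dtau, dy/dtau) = (-1.500000, 2.000000); Gamma_xxx = 0.000000, Gamma_xxy = 0.000000, Gamma_xyy = 0.000000, Gamma_yxx = 0.000000, Gamma_yxy = 0.000000, Gamma_yyy = 0.000000; k4 = (-1.500000, 2.000000, 0.000000, 0.000000)
  Y <- Y + (h/6)(k1 + 2k2 + 2k3 + k4): x = -0.6750, y = 0.6500, dx/dtau = -1.5000, dy/dtau = 2.0000


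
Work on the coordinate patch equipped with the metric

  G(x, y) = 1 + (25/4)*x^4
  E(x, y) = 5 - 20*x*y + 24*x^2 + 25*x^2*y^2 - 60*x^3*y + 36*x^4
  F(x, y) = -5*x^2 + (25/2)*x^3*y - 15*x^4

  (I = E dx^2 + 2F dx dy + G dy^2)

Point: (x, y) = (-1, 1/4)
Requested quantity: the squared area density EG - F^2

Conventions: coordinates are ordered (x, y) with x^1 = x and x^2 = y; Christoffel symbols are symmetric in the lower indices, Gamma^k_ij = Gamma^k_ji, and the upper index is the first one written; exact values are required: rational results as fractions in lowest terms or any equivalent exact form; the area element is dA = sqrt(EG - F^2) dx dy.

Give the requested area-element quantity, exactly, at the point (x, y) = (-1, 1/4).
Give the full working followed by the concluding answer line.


E = 1385/16, F = -185/8, G = 29/4; EG - F^2 = 1485/16

Answer: EG - F^2 = 1485/16


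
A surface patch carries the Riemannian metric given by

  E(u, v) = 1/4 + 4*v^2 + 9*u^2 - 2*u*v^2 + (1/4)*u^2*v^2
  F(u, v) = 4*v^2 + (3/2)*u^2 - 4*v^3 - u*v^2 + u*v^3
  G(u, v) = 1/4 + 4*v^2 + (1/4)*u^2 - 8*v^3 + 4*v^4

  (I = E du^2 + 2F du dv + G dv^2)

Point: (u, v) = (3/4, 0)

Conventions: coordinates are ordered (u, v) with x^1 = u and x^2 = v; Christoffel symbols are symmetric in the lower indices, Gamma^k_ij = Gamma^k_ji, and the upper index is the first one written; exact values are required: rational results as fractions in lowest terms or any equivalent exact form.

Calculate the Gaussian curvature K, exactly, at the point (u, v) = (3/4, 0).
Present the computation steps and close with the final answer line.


E = 85/16, F = 27/32, G = 25/64, EG - F^2 = 349/256 at the point
E_u = 27/2, E_v = 0, F_u = 9/4, F_v = 0, G_u = 3/8, G_v = 0
E_vv = 169/32, F_uv = 0, G_uu = 1/2
Using the Brioschi determinant formula for K from the metric derivatives:
M1 = [[-E_vv/2 + F_uv - G_uu/2, E_u/2, F_u - E_v/2], [F_v - G_u/2, E, F], [G_v/2, F, G]] = [[-185/64, 27/4, 9/4], [-3/16, 85/16, 27/32], [0, 27/32, 25/64]]; det M1 = -62297/16384
M2 = [[0, E_v/2, G_u/2], [E_v/2, E, F], [G_u/2, F, G]] = [[0, 0, 3/16], [0, 85/16, 27/32], [3/16, 27/32, 25/64]]; det M2 = -765/4096
det M1 - det M2 = -59237/16384; K = -59237/16384 / (349/256)^2 = -236948/121801

Answer: K = -236948/121801


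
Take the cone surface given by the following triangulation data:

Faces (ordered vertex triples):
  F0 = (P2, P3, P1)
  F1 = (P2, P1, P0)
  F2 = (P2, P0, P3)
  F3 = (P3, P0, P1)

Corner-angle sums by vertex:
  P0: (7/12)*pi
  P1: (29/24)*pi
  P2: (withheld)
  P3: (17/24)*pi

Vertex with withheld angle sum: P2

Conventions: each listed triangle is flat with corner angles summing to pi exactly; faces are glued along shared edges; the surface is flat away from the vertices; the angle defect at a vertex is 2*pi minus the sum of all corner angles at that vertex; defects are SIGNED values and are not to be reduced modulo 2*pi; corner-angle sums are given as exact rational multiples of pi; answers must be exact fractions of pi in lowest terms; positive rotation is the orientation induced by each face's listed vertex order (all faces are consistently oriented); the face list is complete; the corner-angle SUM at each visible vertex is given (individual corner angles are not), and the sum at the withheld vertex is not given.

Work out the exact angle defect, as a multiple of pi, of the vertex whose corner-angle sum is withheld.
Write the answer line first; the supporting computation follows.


Answer: defect(P2) = pi/2

V = 4, E = 6, F = 4; chi = V - E + F = 2
Gauss-Bonnet: total defect = 2*pi*chi = 4*pi; visible defects sum to (7/2)*pi


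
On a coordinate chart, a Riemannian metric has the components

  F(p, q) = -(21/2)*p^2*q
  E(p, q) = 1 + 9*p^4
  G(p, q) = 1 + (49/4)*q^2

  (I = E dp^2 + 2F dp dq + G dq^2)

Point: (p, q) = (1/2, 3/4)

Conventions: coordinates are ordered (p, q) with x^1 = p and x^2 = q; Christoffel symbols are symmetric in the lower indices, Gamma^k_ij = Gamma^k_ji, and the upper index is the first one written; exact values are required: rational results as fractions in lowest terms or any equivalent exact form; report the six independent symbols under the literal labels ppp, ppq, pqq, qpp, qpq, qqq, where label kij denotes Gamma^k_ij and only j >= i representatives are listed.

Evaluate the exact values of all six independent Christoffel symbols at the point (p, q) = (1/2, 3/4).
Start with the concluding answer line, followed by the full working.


Answer: Gamma_ppp = 144/541, Gamma_ppq = 0, Gamma_pqq = -168/541, Gamma_qpp = -504/541, Gamma_qpq = 0, Gamma_qqq = 588/541

E = 25/16, F = -63/32, G = 505/64 at the point
E_p = 9/2, E_q = 0, F_p = -63/8, F_q = -21/8, G_p = 0, G_q = 147/8
EG - F^2 = 541/64;  g^inv = (64/541) * [[505/64, 63/32], [63/32, 25/16]]
first-kind symbols [ij,l] = (1/2)(d_i g_jl + d_j g_il - d_l g_ij): [pp,p] = E_p/2 = 9/4, [pp,q] = F_p - E_q/2 = -63/8, [pq,p] = E_q/2 = 0, [pq,q] = G_p/2 = 0, [qq,p] = F_q - G_p/2 = -21/8, [qq,q] = G_q/2 = 147/16
Gamma^p_ij = (G*[ij,p] - F*[ij,q])/(EG - F^2), Gamma^q_ij = (E*[ij,q] - F*[ij,p])/(EG - F^2)


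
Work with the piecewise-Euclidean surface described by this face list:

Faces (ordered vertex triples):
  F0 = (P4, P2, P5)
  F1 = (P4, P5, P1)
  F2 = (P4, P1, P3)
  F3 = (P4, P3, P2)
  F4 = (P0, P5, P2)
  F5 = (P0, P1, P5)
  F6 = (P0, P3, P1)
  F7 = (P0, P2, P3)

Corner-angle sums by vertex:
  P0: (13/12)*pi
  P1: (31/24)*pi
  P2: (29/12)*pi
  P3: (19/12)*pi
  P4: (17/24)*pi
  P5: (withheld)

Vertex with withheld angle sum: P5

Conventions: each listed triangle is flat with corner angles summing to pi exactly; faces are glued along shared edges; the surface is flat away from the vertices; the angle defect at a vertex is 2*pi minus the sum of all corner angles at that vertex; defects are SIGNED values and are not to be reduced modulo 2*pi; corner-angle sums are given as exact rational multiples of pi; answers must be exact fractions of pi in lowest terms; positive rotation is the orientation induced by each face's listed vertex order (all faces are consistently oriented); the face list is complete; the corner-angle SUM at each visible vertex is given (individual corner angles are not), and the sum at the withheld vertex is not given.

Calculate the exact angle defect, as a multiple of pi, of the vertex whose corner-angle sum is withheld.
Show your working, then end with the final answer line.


V = 6, E = 12, F = 8; chi = V - E + F = 2
Gauss-Bonnet: total defect = 2*pi*chi = 4*pi; visible defects sum to (35/12)*pi

Answer: defect(P5) = (13/12)*pi


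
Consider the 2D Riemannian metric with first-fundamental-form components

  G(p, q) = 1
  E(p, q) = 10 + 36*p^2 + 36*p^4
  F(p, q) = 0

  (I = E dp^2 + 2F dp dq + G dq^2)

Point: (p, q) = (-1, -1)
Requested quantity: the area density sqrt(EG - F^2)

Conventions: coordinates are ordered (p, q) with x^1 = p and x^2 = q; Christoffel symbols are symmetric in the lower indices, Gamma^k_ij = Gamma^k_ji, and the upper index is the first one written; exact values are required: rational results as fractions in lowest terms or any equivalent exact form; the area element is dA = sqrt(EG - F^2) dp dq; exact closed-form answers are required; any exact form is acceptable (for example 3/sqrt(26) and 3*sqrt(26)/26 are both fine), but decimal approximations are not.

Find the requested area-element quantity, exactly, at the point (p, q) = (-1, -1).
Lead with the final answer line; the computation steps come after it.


Answer: sqrt(EG - F^2) = sqrt(82)

E = 82, F = 0, G = 1; EG - F^2 = 82


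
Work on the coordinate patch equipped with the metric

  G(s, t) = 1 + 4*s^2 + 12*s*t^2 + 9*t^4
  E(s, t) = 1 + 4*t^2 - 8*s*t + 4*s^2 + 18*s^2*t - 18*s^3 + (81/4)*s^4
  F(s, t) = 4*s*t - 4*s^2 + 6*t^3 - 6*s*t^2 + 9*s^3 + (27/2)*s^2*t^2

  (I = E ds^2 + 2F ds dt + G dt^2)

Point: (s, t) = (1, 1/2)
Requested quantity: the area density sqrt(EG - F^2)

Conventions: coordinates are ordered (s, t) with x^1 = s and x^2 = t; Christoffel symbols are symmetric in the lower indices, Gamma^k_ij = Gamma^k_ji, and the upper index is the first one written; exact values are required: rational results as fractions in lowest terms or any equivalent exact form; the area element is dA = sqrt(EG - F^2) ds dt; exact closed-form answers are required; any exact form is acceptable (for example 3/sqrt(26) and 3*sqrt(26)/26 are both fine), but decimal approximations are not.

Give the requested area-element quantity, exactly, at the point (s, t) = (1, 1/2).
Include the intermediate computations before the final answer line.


E = 53/4, F = 77/8, G = 137/16; EG - F^2 = 333/16

Answer: sqrt(EG - F^2) = 3*sqrt(37)/4


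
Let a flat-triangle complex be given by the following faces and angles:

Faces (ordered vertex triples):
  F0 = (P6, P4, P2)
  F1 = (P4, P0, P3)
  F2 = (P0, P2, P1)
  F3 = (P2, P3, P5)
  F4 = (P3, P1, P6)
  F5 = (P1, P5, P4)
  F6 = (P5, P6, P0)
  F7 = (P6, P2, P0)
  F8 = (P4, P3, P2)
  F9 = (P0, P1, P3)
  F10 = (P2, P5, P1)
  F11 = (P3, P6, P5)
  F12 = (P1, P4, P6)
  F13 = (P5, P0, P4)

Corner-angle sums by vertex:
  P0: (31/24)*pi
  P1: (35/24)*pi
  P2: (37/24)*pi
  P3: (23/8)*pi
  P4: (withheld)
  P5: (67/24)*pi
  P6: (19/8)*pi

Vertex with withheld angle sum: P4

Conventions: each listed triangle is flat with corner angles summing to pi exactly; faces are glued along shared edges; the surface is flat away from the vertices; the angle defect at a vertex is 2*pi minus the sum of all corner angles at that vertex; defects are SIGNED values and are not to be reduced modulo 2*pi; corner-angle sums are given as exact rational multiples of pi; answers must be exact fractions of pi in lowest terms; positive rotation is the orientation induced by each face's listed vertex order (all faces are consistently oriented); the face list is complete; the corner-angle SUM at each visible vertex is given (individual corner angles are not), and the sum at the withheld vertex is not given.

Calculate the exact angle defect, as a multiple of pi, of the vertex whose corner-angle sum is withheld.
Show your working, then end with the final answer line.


V = 7, E = 21, F = 14; chi = V - E + F = 0
Gauss-Bonnet: total defect = 2*pi*chi = 0; visible defects sum to -pi/3

Answer: defect(P4) = pi/3


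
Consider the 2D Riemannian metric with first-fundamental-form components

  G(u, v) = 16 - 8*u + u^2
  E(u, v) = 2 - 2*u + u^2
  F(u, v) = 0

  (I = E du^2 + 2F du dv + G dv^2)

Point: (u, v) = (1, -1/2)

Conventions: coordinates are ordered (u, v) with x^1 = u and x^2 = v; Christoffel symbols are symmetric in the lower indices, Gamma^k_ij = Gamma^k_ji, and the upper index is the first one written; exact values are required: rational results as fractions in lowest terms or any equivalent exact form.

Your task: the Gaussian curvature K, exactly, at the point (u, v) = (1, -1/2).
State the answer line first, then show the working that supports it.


Answer: K = 0

E = 1, F = 0, G = 9, EG - F^2 = 9 at the point
E_u = 0, E_v = 0, F_u = 0, F_v = 0, G_u = -6, G_v = 0
E_vv = 0, F_uv = 0, G_uu = 2
The intrinsic route: Brioschi's K = (det M1 - det M2)/(EG - F^2)^2.
M1 = [[-E_vv/2 + F_uv - G_uu/2, E_u/2, F_u - E_v/2], [F_v - G_u/2, E, F], [G_v/2, F, G]] = [[-1, 0, 0], [3, 1, 0], [0, 0, 9]]; det M1 = -9
M2 = [[0, E_v/2, G_u/2], [E_v/2, E, F], [G_u/2, F, G]] = [[0, 0, -3], [0, 1, 0], [-3, 0, 9]]; det M2 = -9
det M1 - det M2 = 0; K = 0 / (9)^2 = 0


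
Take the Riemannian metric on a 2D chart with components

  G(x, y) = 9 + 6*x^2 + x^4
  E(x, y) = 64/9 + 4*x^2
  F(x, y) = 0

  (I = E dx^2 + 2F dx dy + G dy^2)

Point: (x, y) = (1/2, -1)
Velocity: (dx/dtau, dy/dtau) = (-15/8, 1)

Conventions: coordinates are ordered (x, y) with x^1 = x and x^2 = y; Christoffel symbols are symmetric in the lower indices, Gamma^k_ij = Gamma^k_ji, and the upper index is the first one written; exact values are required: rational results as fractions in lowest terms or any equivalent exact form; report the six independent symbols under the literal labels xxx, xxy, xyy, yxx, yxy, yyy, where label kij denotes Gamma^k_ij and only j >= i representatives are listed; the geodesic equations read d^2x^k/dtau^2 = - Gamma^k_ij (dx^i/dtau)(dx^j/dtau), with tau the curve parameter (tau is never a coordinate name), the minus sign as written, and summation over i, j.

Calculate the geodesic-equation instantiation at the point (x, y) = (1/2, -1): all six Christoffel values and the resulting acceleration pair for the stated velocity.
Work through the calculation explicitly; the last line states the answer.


E = 73/9, F = 0, G = 169/16 at the point
E_x = 4, E_y = 0, F_x = 0, F_y = 0, G_x = 13/2, G_y = 0
EG - F^2 = 12337/144;  g^inv = (144/12337) * [[169/16, 0], [0, 73/9]]
first-kind symbols [ij,l] = (1/2)(d_i g_jl + d_j g_il - d_l g_ij): [xx,x] = E_x/2 = 2, [xx,y] = F_x - E_y/2 = 0, [xy,x] = E_y/2 = 0, [xy,y] = G_x/2 = 13/4, [yy,x] = F_y - G_x/2 = -13/4, [yy,y] = G_y/2 = 0
Gamma^x_ij = (G*[ij,x] - F*[ij,y])/(EG - F^2), Gamma^y_ij = (E*[ij,y] - F*[ij,x])/(EG - F^2)
Gamma_xxx = 18/73, Gamma_xxy = 0, Gamma_xyy = -117/292, Gamma_yxx = 0, Gamma_yxy = 4/13, Gamma_yyy = 0
d^2x/dtau^2 = -(Gamma_xxx*(-15/8)^2 + 2*Gamma_xxy*(-15/8)*(1) + Gamma_xyy*(1)^2) = -1089/2336
d^2y/dtau^2 = -(Gamma_yxx*(-15/8)^2 + 2*Gamma_yxy*(-15/8)*(1) + Gamma_yyy*(1)^2) = 15/13

Answer: Gamma_xxx = 18/73, Gamma_xxy = 0, Gamma_xyy = -117/292, Gamma_yxx = 0, Gamma_yxy = 4/13, Gamma_yyy = 0; accelerations (d^2x/dtau^2, d^2y/dtau^2) = (-1089/2336, 15/13)


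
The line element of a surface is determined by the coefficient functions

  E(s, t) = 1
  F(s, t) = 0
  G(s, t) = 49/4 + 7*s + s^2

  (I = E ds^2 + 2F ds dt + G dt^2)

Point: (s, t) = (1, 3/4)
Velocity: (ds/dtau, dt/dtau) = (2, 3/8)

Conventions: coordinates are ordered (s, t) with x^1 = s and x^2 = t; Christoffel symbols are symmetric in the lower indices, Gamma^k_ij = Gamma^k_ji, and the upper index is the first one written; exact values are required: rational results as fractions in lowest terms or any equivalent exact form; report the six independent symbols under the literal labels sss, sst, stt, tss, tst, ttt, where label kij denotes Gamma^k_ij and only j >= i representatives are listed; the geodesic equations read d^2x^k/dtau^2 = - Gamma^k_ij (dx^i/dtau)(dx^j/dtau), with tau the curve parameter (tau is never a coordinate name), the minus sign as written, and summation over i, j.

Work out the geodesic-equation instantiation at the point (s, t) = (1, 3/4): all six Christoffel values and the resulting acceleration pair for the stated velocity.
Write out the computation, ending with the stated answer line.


E = 1, F = 0, G = 81/4 at the point
E_s = 0, E_t = 0, F_s = 0, F_t = 0, G_s = 9, G_t = 0
EG - F^2 = 81/4;  g^inv = (4/81) * [[81/4, 0], [0, 1]]
first-kind symbols [ij,l] = (1/2)(d_i g_jl + d_j g_il - d_l g_ij): [ss,s] = E_s/2 = 0, [ss,t] = F_s - E_t/2 = 0, [st,s] = E_t/2 = 0, [st,t] = G_s/2 = 9/2, [tt,s] = F_t - G_s/2 = -9/2, [tt,t] = G_t/2 = 0
Gamma^s_ij = (G*[ij,s] - F*[ij,t])/(EG - F^2), Gamma^t_ij = (E*[ij,t] - F*[ij,s])/(EG - F^2)
Gamma_sss = 0, Gamma_sst = 0, Gamma_stt = -9/2, Gamma_tss = 0, Gamma_tst = 2/9, Gamma_ttt = 0
d^2s/dtau^2 = -(Gamma_sss*(2)^2 + 2*Gamma_sst*(2)*(3/8) + Gamma_stt*(3/8)^2) = 81/128
d^2t/dtau^2 = -(Gamma_tss*(2)^2 + 2*Gamma_tst*(2)*(3/8) + Gamma_ttt*(3/8)^2) = -1/3

Answer: Gamma_sss = 0, Gamma_sst = 0, Gamma_stt = -9/2, Gamma_tss = 0, Gamma_tst = 2/9, Gamma_ttt = 0; accelerations (d^2s/dtau^2, d^2t/dtau^2) = (81/128, -1/3)


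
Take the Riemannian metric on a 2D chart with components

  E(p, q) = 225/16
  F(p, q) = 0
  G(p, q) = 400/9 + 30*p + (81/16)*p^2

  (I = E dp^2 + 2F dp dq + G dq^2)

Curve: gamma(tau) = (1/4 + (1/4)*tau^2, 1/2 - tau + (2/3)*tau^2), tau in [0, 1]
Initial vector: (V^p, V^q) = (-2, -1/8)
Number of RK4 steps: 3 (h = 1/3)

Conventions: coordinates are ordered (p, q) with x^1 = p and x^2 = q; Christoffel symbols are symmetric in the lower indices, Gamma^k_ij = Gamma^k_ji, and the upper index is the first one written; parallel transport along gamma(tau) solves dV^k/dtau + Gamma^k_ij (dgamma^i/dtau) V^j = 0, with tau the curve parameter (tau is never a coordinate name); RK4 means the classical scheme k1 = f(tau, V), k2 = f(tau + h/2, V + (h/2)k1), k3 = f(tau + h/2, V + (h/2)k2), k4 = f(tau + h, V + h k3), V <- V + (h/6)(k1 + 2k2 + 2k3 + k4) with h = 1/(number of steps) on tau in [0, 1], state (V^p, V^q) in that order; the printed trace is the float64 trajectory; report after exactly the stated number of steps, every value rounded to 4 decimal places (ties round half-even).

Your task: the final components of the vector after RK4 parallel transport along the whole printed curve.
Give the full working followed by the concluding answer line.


gamma'(tau) = ((1/2)*tau, -1 + (4/3)*tau); f(tau, V)^k = -Gamma^k_ij(gamma(tau)) gamma'^i(tau) V^j; h = 1/3; intermediate values shown to 6 dp
curve data and Christoffel symbols at the stage parameters:
  tau = 0.000000: gamma = (0.250000, 0.500000), gamma' = (0.000000, -1.000000); Gamma_ppp = 0.000000, Gamma_ppq = 0.000000, Gamma_pqq = -1.156667, Gamma_qpp = 0.000000, Gamma_qpq = 0.311239, Gamma_qqq = 0.000000
  tau = 0.166667: gamma = (0.256944, 0.351852), gamma' = (0.083333, -0.777778); Gamma_ppp = 0.000000, Gamma_ppq = 0.000000, Gamma_pqq = -1.159167, Gamma_qpp = 0.000000, Gamma_qpq = 0.310568, Gamma_qqq = 0.000000
  tau = 0.333333: gamma = (0.277778, 0.240741), gamma' = (0.166667, -0.555556); Gamma_ppp = 0.000000, Gamma_ppq = 0.000000, Gamma_pqq = -1.166667, Gamma_qpp = 0.000000, Gamma_qpq = 0.308571, Gamma_qqq = 0.000000
  tau = 0.500000: gamma = (0.312500, 0.166667), gamma' = (0.250000, -0.333333); Gamma_ppp = 0.000000, Gamma_ppq = 0.000000, Gamma_pqq = -1.179167, Gamma_qpp = 0.000000, Gamma_qpq = 0.305300, Gamma_qqq = 0.000000
  tau = 0.666667: gamma = (0.361111, 0.129630), gamma' = (0.333333, -0.111111); Gamma_ppp = 0.000000, Gamma_ppq = 0.000000, Gamma_pqq = -1.196667, Gamma_qpp = 0.000000, Gamma_qpq = 0.300836, Gamma_qqq = 0.000000
  tau = 0.833333: gamma = (0.423611, 0.129630), gamma' = (0.416667, 0.111111); Gamma_ppp = 0.000000, Gamma_ppq = 0.000000, Gamma_pqq = -1.219167, Gamma_qpp = 0.000000, Gamma_qpq = 0.295284, Gamma_qqq = 0.000000
  tau = 1.000000: gamma = (0.500000, 0.166667), gamma' = (0.500000, 0.333333); Gamma_ppp = 0.000000, Gamma_ppq = 0.000000, Gamma_pqq = -1.246667, Gamma_qpp = 0.000000, Gamma_qpq = 0.288770, Gamma_qqq = 0.000000
step 0: V^p = -2.0000, V^q = -0.1250
step 1: k1 = (0.144583, -0.622478), k2 = (0.206232, -0.471365), k3 = (0.183525, -0.469535), k4 = (0.182461, -0.317892); V <- V + (h/6)(k1 + 2k2 + 2k3 + k4): V^p = -1.9385, V^q = -0.2818
step 2: k1 = (0.182640, -0.317827), k2 = (0.131579, -0.168629), k3 = (0.121805, -0.171393), k4 = (0.045064, -0.029454); V <- V + (h/6)(k1 + 2k2 + 2k3 + k4): V^p = -1.8977, V^q = -0.3389
step 3: k1 = (0.045056, -0.029453), k2 = (-0.046568, 0.104312), k3 = (-0.043548, 0.102070), k4 = (-0.126677, 0.228080); V <- V + (h/6)(k1 + 2k2 + 2k3 + k4): V^p = -1.9123, V^q = -0.3049

Answer: V^p = -1.9123, V^q = -0.3049


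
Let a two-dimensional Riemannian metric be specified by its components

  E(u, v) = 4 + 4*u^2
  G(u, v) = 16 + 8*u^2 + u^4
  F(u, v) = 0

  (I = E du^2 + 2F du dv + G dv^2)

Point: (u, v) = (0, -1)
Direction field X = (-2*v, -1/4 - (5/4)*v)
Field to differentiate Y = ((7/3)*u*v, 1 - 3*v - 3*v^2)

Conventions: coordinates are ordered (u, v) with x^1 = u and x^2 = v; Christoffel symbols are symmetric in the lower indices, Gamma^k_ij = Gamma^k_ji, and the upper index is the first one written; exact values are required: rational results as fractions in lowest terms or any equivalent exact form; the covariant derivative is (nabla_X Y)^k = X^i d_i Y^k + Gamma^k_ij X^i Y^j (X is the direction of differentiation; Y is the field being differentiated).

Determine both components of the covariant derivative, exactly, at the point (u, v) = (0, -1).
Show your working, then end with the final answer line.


E = 4, F = 0, G = 16 at the point
E_u = 0, E_v = 0, F_u = 0, F_v = 0, G_u = 0, G_v = 0
EG - F^2 = 64;  g^inv = (1/64) * [[16, 0], [0, 4]]
first-kind symbols [ij,l] = (1/2)(d_i g_jl + d_j g_il - d_l g_ij): [uu,u] = E_u/2 = 0, [uu,v] = F_u - E_v/2 = 0, [uv,u] = E_v/2 = 0, [uv,v] = G_u/2 = 0, [vv,u] = F_v - G_u/2 = 0, [vv,v] = G_v/2 = 0
Gamma^u_ij = (G*[ij,u] - F*[ij,v])/(EG - F^2), Gamma^v_ij = (E*[ij,v] - F*[ij,u])/(EG - F^2)
Gamma_uuu = 0, Gamma_uuv = 0, Gamma_uvv = 0, Gamma_vuu = 0, Gamma_vuv = 0, Gamma_vvv = 0
X = (2, 1), Y = (0, 1) at the point

Answer: (nabla_X Y)^u = -14/3, (nabla_X Y)^v = 3


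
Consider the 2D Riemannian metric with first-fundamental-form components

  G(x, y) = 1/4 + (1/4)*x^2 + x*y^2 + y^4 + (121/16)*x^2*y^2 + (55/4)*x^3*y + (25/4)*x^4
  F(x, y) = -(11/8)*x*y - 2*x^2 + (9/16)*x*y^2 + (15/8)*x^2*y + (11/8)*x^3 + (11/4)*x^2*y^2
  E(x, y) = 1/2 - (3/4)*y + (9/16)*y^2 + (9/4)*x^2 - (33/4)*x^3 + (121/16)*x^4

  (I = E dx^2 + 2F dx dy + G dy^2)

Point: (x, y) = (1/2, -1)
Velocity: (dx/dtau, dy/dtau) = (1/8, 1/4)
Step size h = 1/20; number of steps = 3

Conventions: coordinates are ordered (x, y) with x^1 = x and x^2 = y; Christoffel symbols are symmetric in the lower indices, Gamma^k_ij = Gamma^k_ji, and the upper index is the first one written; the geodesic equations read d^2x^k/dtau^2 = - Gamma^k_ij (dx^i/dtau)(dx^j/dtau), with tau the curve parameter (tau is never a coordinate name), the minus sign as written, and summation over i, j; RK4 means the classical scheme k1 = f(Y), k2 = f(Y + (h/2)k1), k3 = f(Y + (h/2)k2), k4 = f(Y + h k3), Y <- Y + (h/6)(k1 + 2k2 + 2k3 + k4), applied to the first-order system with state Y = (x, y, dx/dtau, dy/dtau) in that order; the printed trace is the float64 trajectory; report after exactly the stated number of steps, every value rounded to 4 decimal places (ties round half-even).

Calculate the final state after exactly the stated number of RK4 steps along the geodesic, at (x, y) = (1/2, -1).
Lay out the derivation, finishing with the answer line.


f(Y) = (dx/dtau, dy/dtau, -Gamma^x_ij Y'^i Y'^j, -Gamma^y_ij Y'^i Y'^j) with the Gammas evaluated at the stage position; h = 0.050000; intermediate values shown to 6 dp
step 0: x = 0.5000, y = -1.0000, dx/dtau = 0.1250, dy/dtau = 0.2500
step 1:
  k1: at (x, y) = (0.500000, -1.000000), (dx/dtau, dy/dtau) = (0.125000, 0.250000); Gamma_xxx = -0.720382, Gamma_xxy = -0.818027, Gamma_xyy = -1.123250, Gamma_yxx = 1.431717, Gamma_yxy = 0.638102, Gamma_yyy = -1.080403; k1 = (0.125000, 0.250000, 0.132586, 0.005273)
  k2: at (x, y) = (0.503125, -0.993750), (dx/dtau, dy/dtau) = (0.128315, 0.250132); Gamma_xxx = -0.719631, Gamma_xxy = -0.815762, Gamma_xyy = -1.119209, Gamma_yxx = 1.437512, Gamma_yxy = 0.631575, Gamma_yyy = -1.085736; k2 = (0.128315, 0.250132, 0.134238, 0.003720)
  k3: at (x, y) = (0.503208, -0.993747), (dx/dtau, dy/dtau) = (0.128356, 0.250093); Gamma_xxx = -0.719727, Gamma_xxy = -0.815772, Gamma_xyy = -1.119264, Gamma_yxx = 1.437582, Gamma_yxy = 0.631474, Gamma_yyy = -1.085705; k3 = (0.128356, 0.250093, 0.134238, 0.003681)
  k4: at (x, y) = (0.506418, -0.987495), (dx/dtau, dy/dtau) = (0.131712, 0.250184); Gamma_xxx = -0.718669, Gamma_xxy = -0.813382, Gamma_xyy = -1.115497, Gamma_yxx = 1.443281, Gamma_yxy = 0.624679, Gamma_yyy = -1.091027; k4 = (0.131712, 0.250184, 0.135894, 0.002082)
  Y <- Y + (h/6)(k1 + 2k2 + 2k3 + k4): x = 0.5064, y = -0.9875, dx/dtau = 0.1317, dy/dtau = 0.2502
step 2:
  k1: at (x, y) = (0.506417, -0.987495), (dx/dtau, dy/dtau) = (0.131712, 0.250185); Gamma_xxx = -0.718668, Gamma_xxy = -0.813382, Gamma_xyy = -1.115496, Gamma_yxx = 1.443281, Gamma_yxy = 0.624679, Gamma_yyy = -1.091028; k1 = (0.131712, 0.250185, 0.135895, 0.002083)
  k2: at (x, y) = (0.509710, -0.981240), (dx/dtau, dy/dtau) = (0.135109, 0.250237); Gamma_xxx = -0.717276, Gamma_xxy = -0.810866, Gamma_xyy = -1.112021, Gamma_yxx = 1.448873, Gamma_yxy = 0.617621, Gamma_yyy = -1.096331; k2 = (0.135109, 0.250237, 0.137556, 0.000439)
  k3: at (x, y) = (0.509795, -0.981239), (dx/dtau, dy/dtau) = (0.135151, 0.250196); Gamma_xxx = -0.717366, Gamma_xxy = -0.810874, Gamma_xyy = -1.112081, Gamma_yxx = 1.448945, Gamma_yxy = 0.617517, Gamma_yyy = -1.096297; k3 = (0.135151, 0.250196, 0.137555, 0.000398)
  k4: at (x, y) = (0.513175, -0.974985), (dx/dtau, dy/dtau) = (0.138590, 0.250205); Gamma_xxx = -0.715614, Gamma_xxy = -0.808231, Gamma_xyy = -1.108930, Gamma_yxx = 1.454423, Gamma_yxy = 0.610196, Gamma_yyy = -1.101562; k4 = (0.138590, 0.250205, 0.139219, -0.001293)
  Y <- Y + (h/6)(k1 + 2k2 + 2k3 + k4): x = 0.5132, y = -0.9750, dx/dtau = 0.1386, dy/dtau = 0.2502
step 3:
  k1: at (x, y) = (0.513174, -0.974984), (dx/dtau, dy/dtau) = (0.138590, 0.250205); Gamma_xxx = -0.715613, Gamma_xxy = -0.808230, Gamma_xyy = -1.108929, Gamma_yxx = 1.454423, Gamma_yxy = 0.610196, Gamma_yyy = -1.101563; k1 = (0.138590, 0.250205, 0.139219, -0.001293)
  k2: at (x, y) = (0.516639, -0.968729), (dx/dtau, dy/dtau) = (0.142070, 0.250173); Gamma_xxx = -0.713471, Gamma_xxy = -0.805460, Gamma_xyy = -1.106123, Gamma_yxx = 1.459774, Gamma_yxy = 0.602618, Gamma_yyy = -1.106780; k2 = (0.142070, 0.250173, 0.140884, -0.003031)
  k3: at (x, y) = (0.516726, -0.968730), (dx/dtau, dy/dtau) = (0.142112, 0.250129); Gamma_xxx = -0.713554, Gamma_xxy = -0.805466, Gamma_xyy = -1.106190, Gamma_yxx = 1.459848, Gamma_yxy = 0.602512, Gamma_yyy = -1.106743; k3 = (0.142112, 0.250129, 0.140882, -0.003074)
  k4: at (x, y) = (0.520280, -0.962478), (dx/dtau, dy/dtau) = (0.145634, 0.250051); Gamma_xxx = -0.710992, Gamma_xxy = -0.802569, Gamma_xyy = -1.103764, Gamma_yxx = 1.465064, Gamma_yxy = 0.594681, Gamma_yyy = -1.111887; k4 = (0.145634, 0.250051, 0.142546, -0.004863)
  Y <- Y + (h/6)(k1 + 2k2 + 2k3 + k4): x = 0.5203, y = -0.9625, dx/dtau = 0.1456, dy/dtau = 0.2501

Answer: x = 0.5203, y = -0.9625, dx/dtau = 0.1456, dy/dtau = 0.2501
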